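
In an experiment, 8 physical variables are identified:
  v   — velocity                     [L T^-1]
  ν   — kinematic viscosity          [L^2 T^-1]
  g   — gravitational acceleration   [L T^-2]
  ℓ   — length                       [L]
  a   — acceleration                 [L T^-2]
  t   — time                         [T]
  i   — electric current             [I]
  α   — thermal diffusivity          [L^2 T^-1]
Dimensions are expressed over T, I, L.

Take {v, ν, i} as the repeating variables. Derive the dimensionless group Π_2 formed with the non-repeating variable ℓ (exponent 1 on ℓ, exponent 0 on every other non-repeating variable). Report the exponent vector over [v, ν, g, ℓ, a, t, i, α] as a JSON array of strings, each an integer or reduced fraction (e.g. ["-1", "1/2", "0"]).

Write exponents as rows T,I,L / cols v,ν,g,ℓ,a,t,i,α:
  T: [-1 -1 -2  0 -2  1  0 -1]
  I: [ 0  0  0  0  0  0  1  0]
  L: [ 1  2  1  1  1  0  0  2]
RREF → pivots at {v,ν,i} ⇒ r = 3
Repeat: v,ν,i; free: g,ℓ,a,t,α
RREF:
  r0: [   1    0    3   -1    3   -2    0    0]
  r1: [   0    1   -1    1   -1    1    0    1]
  r2: [   0    0    0    0    0    0    1    0]
Fix exponent of ℓ at 1, g at 0, a at 0, t at 0, α at 0; solve each RREF row for its pivot's exponent:
  r0: exp(v) + (-1)·1 = 0 ⇒ exp(v) = 1
  r1: exp(ν) + (1)·1 = 0 ⇒ exp(ν) = -1
  r2: exp(i) + (0)·1 = 0 ⇒ exp(i) = 0
Π_2 = v · ν^-1 · ℓ

["1", "-1", "0", "1", "0", "0", "0", "0"]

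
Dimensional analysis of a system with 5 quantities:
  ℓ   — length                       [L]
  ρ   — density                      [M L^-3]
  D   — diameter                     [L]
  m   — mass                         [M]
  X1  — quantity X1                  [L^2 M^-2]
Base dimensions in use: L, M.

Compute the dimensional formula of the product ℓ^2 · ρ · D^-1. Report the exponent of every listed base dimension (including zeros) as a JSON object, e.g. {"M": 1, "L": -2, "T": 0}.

{"L": -2, "M": 1}

Write exponents as rows L,M / cols ℓ,ρ,D,m,X1:
  L: [ 1 -3  1  0  2]
  M: [ 0  1  0  1 -2]
  [L]: (2)·1+(1)·-3+(-1)·1 = -2
  [M]: (2)·0+(1)·1+(-1)·0 = 1
⇒ L^-2 M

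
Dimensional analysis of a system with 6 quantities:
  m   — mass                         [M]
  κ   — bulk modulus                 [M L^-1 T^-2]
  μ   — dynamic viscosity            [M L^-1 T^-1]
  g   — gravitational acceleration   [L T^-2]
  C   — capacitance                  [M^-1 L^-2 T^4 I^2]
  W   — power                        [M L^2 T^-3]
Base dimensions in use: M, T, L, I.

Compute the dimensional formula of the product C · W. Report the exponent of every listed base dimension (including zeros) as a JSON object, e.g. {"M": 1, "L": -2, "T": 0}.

Exponent matrix [M,T,L,I] × [m,κ,μ,g,C,W]:
  M: [ 1  1  1  0 -1  1]
  T: [ 0 -2 -1 -2  4 -3]
  L: [ 0 -1 -1  1 -2  2]
  I: [ 0  0  0  0  2  0]
  [M]: (1)·-1+(1)·1 = 0
  [T]: (1)·4+(1)·-3 = 1
  [L]: (1)·-2+(1)·2 = 0
  [I]: (1)·2+(1)·0 = 2
⇒ T I^2

{"M": 0, "T": 1, "L": 0, "I": 2}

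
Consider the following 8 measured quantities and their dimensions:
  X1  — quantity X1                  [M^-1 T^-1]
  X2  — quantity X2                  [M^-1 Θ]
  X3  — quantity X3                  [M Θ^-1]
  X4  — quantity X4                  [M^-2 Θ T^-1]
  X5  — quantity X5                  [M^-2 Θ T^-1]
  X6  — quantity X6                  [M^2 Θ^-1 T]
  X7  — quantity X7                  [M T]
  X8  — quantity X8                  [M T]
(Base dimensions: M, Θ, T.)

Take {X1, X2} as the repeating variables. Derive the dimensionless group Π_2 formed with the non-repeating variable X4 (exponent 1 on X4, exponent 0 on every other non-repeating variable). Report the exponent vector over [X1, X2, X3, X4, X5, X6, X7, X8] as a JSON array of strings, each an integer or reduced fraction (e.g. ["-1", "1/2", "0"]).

["-1", "-1", "0", "1", "0", "0", "0", "0"]

Exponent matrix [M,Θ,T] × [X1,X2,X3,X4,X5,X6,X7,X8]:
  M: [-1 -1  1 -2 -2  2  1  1]
  Θ: [ 0  1 -1  1  1 -1  0  0]
  T: [-1  0  0 -1 -1  1  1  1]
Row reduction gives pivot columns X1,X2; rank = 2
Repeat: X1,X2; free: X3,X4,X5,X6,X7,X8
RREF:
  r0: [   1    0    0    1    1   -1   -1   -1]
  r1: [   0    1   -1    1    1   -1    0    0]
  r2: [   0    0    0    0    0    0    0    0]
Fix exponent of X4 at 1, X3 at 0, X5 at 0, X6 at 0, X7 at 0, X8 at 0; solve each RREF row for its pivot's exponent:
  r0: exp(X1) + (1)·1 = 0 ⇒ exp(X1) = -1
  r1: exp(X2) + (1)·1 = 0 ⇒ exp(X2) = -1
Π_2 = X1^-1 · X2^-1 · X4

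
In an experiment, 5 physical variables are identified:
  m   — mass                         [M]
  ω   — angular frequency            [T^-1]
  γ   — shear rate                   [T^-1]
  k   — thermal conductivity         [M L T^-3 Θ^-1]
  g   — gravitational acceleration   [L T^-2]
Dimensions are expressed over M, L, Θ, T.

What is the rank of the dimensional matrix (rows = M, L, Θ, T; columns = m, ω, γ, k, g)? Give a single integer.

4

Dimensional matrix (M×L×Θ×T by m×ω×γ×k×g):
  M: [ 1  0  0  1  0]
  L: [ 0  0  0  1  1]
  Θ: [ 0  0  0 -1  0]
  T: [ 0 -1 -1 -3 -2]
Row reduction gives pivot columns m,ω,k,g; rank = 4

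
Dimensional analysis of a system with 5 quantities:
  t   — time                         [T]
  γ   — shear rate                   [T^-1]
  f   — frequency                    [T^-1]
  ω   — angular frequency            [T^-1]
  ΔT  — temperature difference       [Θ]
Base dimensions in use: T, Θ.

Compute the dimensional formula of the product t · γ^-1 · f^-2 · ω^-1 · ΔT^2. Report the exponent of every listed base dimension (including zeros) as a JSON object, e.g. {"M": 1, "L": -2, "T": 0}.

Exponent matrix [T,Θ] × [t,γ,f,ω,ΔT]:
  T: [ 1 -1 -1 -1  0]
  Θ: [ 0  0  0  0  1]
  [T]: (1)·1+(-1)·-1+(-2)·-1+(-1)·-1+(2)·0 = 5
  [Θ]: (1)·0+(-1)·0+(-2)·0+(-1)·0+(2)·1 = 2
⇒ T^5 Θ^2

{"T": 5, "Θ": 2}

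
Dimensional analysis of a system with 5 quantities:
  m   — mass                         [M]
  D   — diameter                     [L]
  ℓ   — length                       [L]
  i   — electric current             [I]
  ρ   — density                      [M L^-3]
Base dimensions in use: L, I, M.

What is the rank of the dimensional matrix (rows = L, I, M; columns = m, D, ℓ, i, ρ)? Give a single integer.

3

Dimensional matrix (L×I×M by m×D×ℓ×i×ρ):
  L: [ 0  1  1  0 -3]
  I: [ 0  0  0  1  0]
  M: [ 1  0  0  0  1]
Echelon form has 3 nonzero rows (pivots: m,D,i)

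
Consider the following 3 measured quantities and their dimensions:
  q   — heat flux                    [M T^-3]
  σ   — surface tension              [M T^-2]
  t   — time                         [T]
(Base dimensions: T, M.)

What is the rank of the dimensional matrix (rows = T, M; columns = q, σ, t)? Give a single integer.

Dimensional matrix (T×M by q×σ×t):
  T: [-3 -2  1]
  M: [ 1  1  0]
Echelon form has 2 nonzero rows (pivots: q,σ)

2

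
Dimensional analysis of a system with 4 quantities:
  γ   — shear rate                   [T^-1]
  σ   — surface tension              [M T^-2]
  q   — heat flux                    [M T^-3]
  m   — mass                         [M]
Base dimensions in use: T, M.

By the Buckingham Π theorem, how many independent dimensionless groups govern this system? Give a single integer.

Dimensional matrix (T×M by γ×σ×q×m):
  T: [-1 -2 -3  0]
  M: [ 0  1  1  1]
RREF → pivots at {γ,σ} ⇒ r = 2
4 vars − rank 2 = 2 Π groups

2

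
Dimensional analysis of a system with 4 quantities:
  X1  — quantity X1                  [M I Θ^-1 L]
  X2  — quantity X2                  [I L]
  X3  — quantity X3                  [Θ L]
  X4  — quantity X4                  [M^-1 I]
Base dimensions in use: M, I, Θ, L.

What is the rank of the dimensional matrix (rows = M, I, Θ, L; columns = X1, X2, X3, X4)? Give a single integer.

Dimensional matrix (M×I×Θ×L by X1×X2×X3×X4):
  M: [ 1  0  0 -1]
  I: [ 1  1  0  1]
  Θ: [-1  0  1  0]
  L: [ 1  1  1  0]
Row reduction gives pivot columns X1,X2,X3; rank = 3

3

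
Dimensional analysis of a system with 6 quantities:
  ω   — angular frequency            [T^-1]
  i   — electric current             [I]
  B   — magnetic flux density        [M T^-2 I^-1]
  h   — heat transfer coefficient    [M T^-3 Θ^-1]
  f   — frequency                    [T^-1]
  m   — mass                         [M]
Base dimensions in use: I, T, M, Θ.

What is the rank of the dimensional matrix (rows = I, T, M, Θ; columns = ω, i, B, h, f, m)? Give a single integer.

Exponent matrix [I,T,M,Θ] × [ω,i,B,h,f,m]:
  I: [ 0  1 -1  0  0  0]
  T: [-1  0 -2 -3 -1  0]
  M: [ 0  0  1  1  0  1]
  Θ: [ 0  0  0 -1  0  0]
Row reduction gives pivot columns ω,i,B,h; rank = 4

4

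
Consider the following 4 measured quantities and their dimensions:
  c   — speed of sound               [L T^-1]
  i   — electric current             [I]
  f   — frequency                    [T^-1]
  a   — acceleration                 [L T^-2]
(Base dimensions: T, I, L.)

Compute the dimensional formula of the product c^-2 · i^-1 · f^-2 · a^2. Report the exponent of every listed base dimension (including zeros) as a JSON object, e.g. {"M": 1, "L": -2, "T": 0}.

{"T": 0, "I": -1, "L": 0}

Dimensional matrix (T×I×L by c×i×f×a):
  T: [-1  0 -1 -2]
  I: [ 0  1  0  0]
  L: [ 1  0  0  1]
  [T]: (-2)·-1+(-1)·0+(-2)·-1+(2)·-2 = 0
  [I]: (-2)·0+(-1)·1+(-2)·0+(2)·0 = -1
  [L]: (-2)·1+(-1)·0+(-2)·0+(2)·1 = 0
⇒ I^-1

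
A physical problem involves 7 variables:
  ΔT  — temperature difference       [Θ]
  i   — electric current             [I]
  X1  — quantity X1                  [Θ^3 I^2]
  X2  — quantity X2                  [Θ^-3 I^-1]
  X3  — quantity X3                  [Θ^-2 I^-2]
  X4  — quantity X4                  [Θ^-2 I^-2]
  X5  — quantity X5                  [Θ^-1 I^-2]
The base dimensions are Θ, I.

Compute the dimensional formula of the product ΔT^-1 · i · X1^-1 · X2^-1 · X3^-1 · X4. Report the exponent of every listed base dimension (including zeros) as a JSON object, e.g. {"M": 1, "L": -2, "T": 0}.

{"Θ": -1, "I": 0}

Write exponents as rows Θ,I / cols ΔT,i,X1,X2,X3,X4,X5:
  Θ: [ 1  0  3 -3 -2 -2 -1]
  I: [ 0  1  2 -1 -2 -2 -2]
  [Θ]: (-1)·1+(1)·0+(-1)·3+(-1)·-3+(-1)·-2+(1)·-2 = -1
  [I]: (-1)·0+(1)·1+(-1)·2+(-1)·-1+(-1)·-2+(1)·-2 = 0
⇒ Θ^-1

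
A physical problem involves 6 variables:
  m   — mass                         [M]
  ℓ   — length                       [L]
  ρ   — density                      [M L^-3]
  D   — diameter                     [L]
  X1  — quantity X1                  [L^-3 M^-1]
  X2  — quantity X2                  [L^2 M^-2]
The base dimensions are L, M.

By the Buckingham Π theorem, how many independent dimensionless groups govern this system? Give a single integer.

4

Write exponents as rows L,M / cols m,ℓ,ρ,D,X1,X2:
  L: [ 0  1 -3  1 -3  2]
  M: [ 1  0  1  0 -1 -2]
Echelon form has 2 nonzero rows (pivots: m,ℓ)
6 vars − rank 2 = 4 Π groups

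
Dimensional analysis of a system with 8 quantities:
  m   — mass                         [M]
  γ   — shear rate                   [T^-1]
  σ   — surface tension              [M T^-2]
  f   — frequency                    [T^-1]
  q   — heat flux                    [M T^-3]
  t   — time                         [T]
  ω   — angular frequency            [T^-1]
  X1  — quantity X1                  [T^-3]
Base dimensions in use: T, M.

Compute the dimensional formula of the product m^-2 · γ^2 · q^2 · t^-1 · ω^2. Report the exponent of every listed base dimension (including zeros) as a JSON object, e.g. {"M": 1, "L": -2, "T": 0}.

{"T": -11, "M": 0}

Dimensional matrix (T×M by m×γ×σ×f×q×t×ω×X1):
  T: [ 0 -1 -2 -1 -3  1 -1 -3]
  M: [ 1  0  1  0  1  0  0  0]
  [T]: (-2)·0+(2)·-1+(2)·-3+(-1)·1+(2)·-1 = -11
  [M]: (-2)·1+(2)·0+(2)·1+(-1)·0+(2)·0 = 0
⇒ T^-11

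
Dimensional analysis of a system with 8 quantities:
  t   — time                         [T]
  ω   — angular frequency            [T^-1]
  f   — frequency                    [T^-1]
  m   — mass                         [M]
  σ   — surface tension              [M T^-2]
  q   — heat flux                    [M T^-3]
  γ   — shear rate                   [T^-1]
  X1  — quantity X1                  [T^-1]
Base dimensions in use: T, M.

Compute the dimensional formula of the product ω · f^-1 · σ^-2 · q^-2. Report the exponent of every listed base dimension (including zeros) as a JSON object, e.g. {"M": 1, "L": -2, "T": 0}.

{"T": 10, "M": -4}

Exponent matrix [T,M] × [t,ω,f,m,σ,q,γ,X1]:
  T: [ 1 -1 -1  0 -2 -3 -1 -1]
  M: [ 0  0  0  1  1  1  0  0]
  [T]: (1)·-1+(-1)·-1+(-2)·-2+(-2)·-3 = 10
  [M]: (1)·0+(-1)·0+(-2)·1+(-2)·1 = -4
⇒ T^10 M^-4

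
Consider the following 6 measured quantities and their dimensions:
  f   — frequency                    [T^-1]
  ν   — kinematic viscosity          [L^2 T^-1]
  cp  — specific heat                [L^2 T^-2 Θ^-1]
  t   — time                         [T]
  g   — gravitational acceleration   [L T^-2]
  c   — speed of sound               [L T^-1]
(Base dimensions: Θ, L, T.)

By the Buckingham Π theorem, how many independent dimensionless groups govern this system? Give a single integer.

3

Write exponents as rows Θ,L,T / cols f,ν,cp,t,g,c:
  Θ: [ 0  0 -1  0  0  0]
  L: [ 0  2  2  0  1  1]
  T: [-1 -1 -2  1 -2 -1]
Echelon form has 3 nonzero rows (pivots: f,ν,cp)
n=6, r=3 ⇒ 3 dimensionless groups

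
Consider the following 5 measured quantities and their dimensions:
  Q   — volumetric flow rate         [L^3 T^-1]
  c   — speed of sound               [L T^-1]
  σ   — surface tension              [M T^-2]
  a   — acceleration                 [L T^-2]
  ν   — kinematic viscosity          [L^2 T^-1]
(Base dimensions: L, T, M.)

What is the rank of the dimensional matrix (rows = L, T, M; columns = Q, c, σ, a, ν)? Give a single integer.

Dimensional matrix (L×T×M by Q×c×σ×a×ν):
  L: [ 3  1  0  1  2]
  T: [-1 -1 -2 -2 -1]
  M: [ 0  0  1  0  0]
Echelon form has 3 nonzero rows (pivots: Q,c,σ)

3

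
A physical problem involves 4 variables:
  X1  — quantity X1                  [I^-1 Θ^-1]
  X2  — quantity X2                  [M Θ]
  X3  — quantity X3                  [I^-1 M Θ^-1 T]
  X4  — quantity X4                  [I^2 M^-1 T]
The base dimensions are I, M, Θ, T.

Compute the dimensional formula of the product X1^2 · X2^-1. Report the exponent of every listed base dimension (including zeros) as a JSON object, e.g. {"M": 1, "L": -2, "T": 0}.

Write exponents as rows I,M,Θ,T / cols X1,X2,X3,X4:
  I: [-1  0 -1  2]
  M: [ 0  1  1 -1]
  Θ: [-1  1 -1  0]
  T: [ 0  0  1  1]
  [I]: (2)·-1+(-1)·0 = -2
  [M]: (2)·0+(-1)·1 = -1
  [Θ]: (2)·-1+(-1)·1 = -3
  [T]: (2)·0+(-1)·0 = 0
⇒ I^-2 M^-1 Θ^-3

{"I": -2, "M": -1, "Θ": -3, "T": 0}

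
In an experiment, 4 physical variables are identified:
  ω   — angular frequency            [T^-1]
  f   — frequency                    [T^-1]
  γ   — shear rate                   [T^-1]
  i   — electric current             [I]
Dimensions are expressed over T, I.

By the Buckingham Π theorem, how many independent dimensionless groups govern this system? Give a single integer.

Write exponents as rows T,I / cols ω,f,γ,i:
  T: [-1 -1 -1  0]
  I: [ 0  0  0  1]
RREF → pivots at {ω,i} ⇒ r = 2
4 vars − rank 2 = 2 Π groups

2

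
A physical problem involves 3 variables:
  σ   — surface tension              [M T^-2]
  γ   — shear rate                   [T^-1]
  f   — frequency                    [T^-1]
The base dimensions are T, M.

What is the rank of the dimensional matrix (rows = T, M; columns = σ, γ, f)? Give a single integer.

Write exponents as rows T,M / cols σ,γ,f:
  T: [-2 -1 -1]
  M: [ 1  0  0]
Row reduction gives pivot columns σ,γ; rank = 2

2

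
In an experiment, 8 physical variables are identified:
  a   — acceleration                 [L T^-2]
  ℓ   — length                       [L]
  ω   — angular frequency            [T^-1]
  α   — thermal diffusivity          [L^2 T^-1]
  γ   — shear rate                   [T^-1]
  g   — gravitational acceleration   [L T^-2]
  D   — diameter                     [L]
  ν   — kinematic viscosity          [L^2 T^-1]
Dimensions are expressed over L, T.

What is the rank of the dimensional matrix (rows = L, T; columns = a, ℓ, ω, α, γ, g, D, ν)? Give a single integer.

Exponent matrix [L,T] × [a,ℓ,ω,α,γ,g,D,ν]:
  L: [ 1  1  0  2  0  1  1  2]
  T: [-2  0 -1 -1 -1 -2  0 -1]
RREF → pivots at {a,ℓ} ⇒ r = 2

2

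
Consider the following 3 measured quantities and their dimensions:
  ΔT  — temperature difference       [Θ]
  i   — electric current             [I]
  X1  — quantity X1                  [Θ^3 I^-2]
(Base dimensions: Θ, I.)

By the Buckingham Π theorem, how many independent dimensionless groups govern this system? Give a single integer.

Exponent matrix [Θ,I] × [ΔT,i,X1]:
  Θ: [ 1  0  3]
  I: [ 0  1 -2]
Echelon form has 2 nonzero rows (pivots: ΔT,i)
3 vars − rank 2 = 1 Π group

1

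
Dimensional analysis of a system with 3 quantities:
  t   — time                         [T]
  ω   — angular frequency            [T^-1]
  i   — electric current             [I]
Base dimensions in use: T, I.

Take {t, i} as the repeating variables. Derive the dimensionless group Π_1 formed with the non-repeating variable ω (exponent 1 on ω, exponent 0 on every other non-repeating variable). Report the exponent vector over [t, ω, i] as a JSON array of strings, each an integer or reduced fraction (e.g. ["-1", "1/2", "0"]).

Dimensional matrix (T×I by t×ω×i):
  T: [ 1 -1  0]
  I: [ 0  0  1]
Row reduction gives pivot columns t,i; rank = 2
Repeat: t,i; free: ω
RREF:
  r0: [   1   -1    0]
  r1: [   0    0    1]
Fix exponent of ω at 1; solve each RREF row for its pivot's exponent:
  r0: exp(t) + (-1)·1 = 0 ⇒ exp(t) = 1
  r1: exp(i) + (0)·1 = 0 ⇒ exp(i) = 0
Π_1 = t · ω

["1", "1", "0"]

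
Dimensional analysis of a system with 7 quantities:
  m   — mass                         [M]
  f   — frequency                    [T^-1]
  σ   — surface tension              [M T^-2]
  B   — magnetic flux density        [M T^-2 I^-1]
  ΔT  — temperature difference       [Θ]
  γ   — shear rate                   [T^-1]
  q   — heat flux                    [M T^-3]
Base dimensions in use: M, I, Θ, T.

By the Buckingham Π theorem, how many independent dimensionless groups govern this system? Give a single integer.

Write exponents as rows M,I,Θ,T / cols m,f,σ,B,ΔT,γ,q:
  M: [ 1  0  1  1  0  0  1]
  I: [ 0  0  0 -1  0  0  0]
  Θ: [ 0  0  0  0  1  0  0]
  T: [ 0 -1 -2 -2  0 -1 -3]
Echelon form has 4 nonzero rows (pivots: m,f,B,ΔT)
n=7, r=4 ⇒ 3 dimensionless groups

3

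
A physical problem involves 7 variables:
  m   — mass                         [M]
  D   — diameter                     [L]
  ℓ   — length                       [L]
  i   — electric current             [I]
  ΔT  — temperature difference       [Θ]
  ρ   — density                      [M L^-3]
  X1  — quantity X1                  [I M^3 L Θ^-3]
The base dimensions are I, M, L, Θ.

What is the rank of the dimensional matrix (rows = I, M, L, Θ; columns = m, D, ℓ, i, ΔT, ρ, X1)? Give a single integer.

Dimensional matrix (I×M×L×Θ by m×D×ℓ×i×ΔT×ρ×X1):
  I: [ 0  0  0  1  0  0  1]
  M: [ 1  0  0  0  0  1  3]
  L: [ 0  1  1  0  0 -3  1]
  Θ: [ 0  0  0  0  1  0 -3]
RREF → pivots at {m,D,i,ΔT} ⇒ r = 4

4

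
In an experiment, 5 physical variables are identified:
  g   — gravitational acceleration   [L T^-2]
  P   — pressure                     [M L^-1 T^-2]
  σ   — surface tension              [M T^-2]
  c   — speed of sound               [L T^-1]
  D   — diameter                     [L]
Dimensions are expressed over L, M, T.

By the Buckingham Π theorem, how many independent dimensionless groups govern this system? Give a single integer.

Dimensional matrix (L×M×T by g×P×σ×c×D):
  L: [ 1 -1  0  1  1]
  M: [ 0  1  1  0  0]
  T: [-2 -2 -2 -1  0]
Row reduction gives pivot columns g,P,σ; rank = 3
5 vars − rank 3 = 2 Π groups

2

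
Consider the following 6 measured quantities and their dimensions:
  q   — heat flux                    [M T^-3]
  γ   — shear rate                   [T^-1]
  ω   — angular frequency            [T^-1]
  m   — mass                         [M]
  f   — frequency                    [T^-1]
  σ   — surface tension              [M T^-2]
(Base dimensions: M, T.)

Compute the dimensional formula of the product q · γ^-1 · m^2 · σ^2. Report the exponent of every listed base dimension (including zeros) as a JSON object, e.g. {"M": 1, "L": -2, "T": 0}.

{"M": 5, "T": -6}

Dimensional matrix (M×T by q×γ×ω×m×f×σ):
  M: [ 1  0  0  1  0  1]
  T: [-3 -1 -1  0 -1 -2]
  [M]: (1)·1+(-1)·0+(2)·1+(2)·1 = 5
  [T]: (1)·-3+(-1)·-1+(2)·0+(2)·-2 = -6
⇒ M^5 T^-6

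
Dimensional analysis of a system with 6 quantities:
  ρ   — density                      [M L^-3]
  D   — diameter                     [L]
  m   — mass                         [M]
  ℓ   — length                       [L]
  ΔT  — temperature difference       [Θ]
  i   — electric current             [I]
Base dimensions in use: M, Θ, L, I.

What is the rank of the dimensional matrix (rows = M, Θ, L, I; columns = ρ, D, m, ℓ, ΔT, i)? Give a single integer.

4

Exponent matrix [M,Θ,L,I] × [ρ,D,m,ℓ,ΔT,i]:
  M: [ 1  0  1  0  0  0]
  Θ: [ 0  0  0  0  1  0]
  L: [-3  1  0  1  0  0]
  I: [ 0  0  0  0  0  1]
Row reduction gives pivot columns ρ,D,ΔT,i; rank = 4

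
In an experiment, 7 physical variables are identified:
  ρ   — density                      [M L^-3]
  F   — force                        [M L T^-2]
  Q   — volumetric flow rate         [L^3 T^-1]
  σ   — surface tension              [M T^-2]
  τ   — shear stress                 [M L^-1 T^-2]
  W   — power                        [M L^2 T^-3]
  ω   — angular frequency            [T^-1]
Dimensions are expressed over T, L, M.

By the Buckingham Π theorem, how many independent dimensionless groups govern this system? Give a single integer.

4

Exponent matrix [T,L,M] × [ρ,F,Q,σ,τ,W,ω]:
  T: [ 0 -2 -1 -2 -2 -3 -1]
  L: [-3  1  3  0 -1  2  0]
  M: [ 1  1  0  1  1  1  0]
Echelon form has 3 nonzero rows (pivots: ρ,F,Q)
Π count = n − r = 7 − 3 = 4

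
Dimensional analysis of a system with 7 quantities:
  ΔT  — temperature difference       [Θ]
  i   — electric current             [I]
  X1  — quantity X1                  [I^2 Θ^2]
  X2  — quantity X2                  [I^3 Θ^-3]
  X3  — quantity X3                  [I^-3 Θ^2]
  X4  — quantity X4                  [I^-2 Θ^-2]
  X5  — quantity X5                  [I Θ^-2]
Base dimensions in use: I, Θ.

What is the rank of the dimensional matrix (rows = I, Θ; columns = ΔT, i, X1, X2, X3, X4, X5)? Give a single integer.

Write exponents as rows I,Θ / cols ΔT,i,X1,X2,X3,X4,X5:
  I: [ 0  1  2  3 -3 -2  1]
  Θ: [ 1  0  2 -3  2 -2 -2]
Row reduction gives pivot columns ΔT,i; rank = 2

2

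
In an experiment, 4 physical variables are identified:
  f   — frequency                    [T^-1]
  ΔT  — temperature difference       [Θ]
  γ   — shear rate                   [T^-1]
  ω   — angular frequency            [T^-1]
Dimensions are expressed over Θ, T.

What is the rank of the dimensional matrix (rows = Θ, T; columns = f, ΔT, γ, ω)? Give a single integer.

2

Write exponents as rows Θ,T / cols f,ΔT,γ,ω:
  Θ: [ 0  1  0  0]
  T: [-1  0 -1 -1]
RREF → pivots at {f,ΔT} ⇒ r = 2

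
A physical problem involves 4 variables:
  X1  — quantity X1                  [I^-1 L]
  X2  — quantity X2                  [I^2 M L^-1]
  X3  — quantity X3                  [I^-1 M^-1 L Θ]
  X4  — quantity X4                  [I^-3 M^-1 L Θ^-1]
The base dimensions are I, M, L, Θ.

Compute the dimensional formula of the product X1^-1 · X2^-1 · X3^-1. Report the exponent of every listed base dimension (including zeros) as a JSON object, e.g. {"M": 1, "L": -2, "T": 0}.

{"I": 0, "M": 0, "L": -1, "Θ": -1}

Dimensional matrix (I×M×L×Θ by X1×X2×X3×X4):
  I: [-1  2 -1 -3]
  M: [ 0  1 -1 -1]
  L: [ 1 -1  1  1]
  Θ: [ 0  0  1 -1]
  [I]: (-1)·-1+(-1)·2+(-1)·-1 = 0
  [M]: (-1)·0+(-1)·1+(-1)·-1 = 0
  [L]: (-1)·1+(-1)·-1+(-1)·1 = -1
  [Θ]: (-1)·0+(-1)·0+(-1)·1 = -1
⇒ L^-1 Θ^-1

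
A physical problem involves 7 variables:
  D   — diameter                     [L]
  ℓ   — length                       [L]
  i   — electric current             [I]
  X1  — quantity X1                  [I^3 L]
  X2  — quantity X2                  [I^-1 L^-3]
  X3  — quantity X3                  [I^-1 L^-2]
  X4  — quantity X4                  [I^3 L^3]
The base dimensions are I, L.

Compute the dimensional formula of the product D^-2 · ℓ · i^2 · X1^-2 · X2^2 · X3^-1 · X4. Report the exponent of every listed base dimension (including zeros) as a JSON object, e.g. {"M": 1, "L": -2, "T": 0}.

{"I": -2, "L": -4}

Write exponents as rows I,L / cols D,ℓ,i,X1,X2,X3,X4:
  I: [ 0  0  1  3 -1 -1  3]
  L: [ 1  1  0  1 -3 -2  3]
  [I]: (-2)·0+(1)·0+(2)·1+(-2)·3+(2)·-1+(-1)·-1+(1)·3 = -2
  [L]: (-2)·1+(1)·1+(2)·0+(-2)·1+(2)·-3+(-1)·-2+(1)·3 = -4
⇒ I^-2 L^-4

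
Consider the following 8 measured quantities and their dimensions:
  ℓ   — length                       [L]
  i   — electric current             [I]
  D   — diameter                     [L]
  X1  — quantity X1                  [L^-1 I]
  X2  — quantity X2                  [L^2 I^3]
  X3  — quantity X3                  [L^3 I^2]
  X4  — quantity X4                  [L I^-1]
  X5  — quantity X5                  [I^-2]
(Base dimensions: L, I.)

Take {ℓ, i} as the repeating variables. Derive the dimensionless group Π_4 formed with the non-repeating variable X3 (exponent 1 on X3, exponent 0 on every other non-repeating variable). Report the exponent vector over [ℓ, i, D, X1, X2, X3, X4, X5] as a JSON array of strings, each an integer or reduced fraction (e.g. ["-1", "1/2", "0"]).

Exponent matrix [L,I] × [ℓ,i,D,X1,X2,X3,X4,X5]:
  L: [ 1  0  1 -1  2  3  1  0]
  I: [ 0  1  0  1  3  2 -1 -2]
Row reduction gives pivot columns ℓ,i; rank = 2
Repeat: ℓ,i; free: D,X1,X2,X3,X4,X5
RREF:
  r0: [   1    0    1   -1    2    3    1    0]
  r1: [   0    1    0    1    3    2   -1   -2]
Fix exponent of X3 at 1, D at 0, X1 at 0, X2 at 0, X4 at 0, X5 at 0; solve each RREF row for its pivot's exponent:
  r0: exp(ℓ) + (3)·1 = 0 ⇒ exp(ℓ) = -3
  r1: exp(i) + (2)·1 = 0 ⇒ exp(i) = -2
Π_4 = ℓ^-3 · i^-2 · X3

["-3", "-2", "0", "0", "0", "1", "0", "0"]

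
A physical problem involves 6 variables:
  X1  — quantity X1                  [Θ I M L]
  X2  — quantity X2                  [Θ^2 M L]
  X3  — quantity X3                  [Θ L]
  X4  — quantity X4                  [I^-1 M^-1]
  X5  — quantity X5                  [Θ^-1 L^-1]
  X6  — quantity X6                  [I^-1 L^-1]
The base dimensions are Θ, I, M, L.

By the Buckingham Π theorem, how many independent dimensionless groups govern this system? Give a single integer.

3

Dimensional matrix (Θ×I×M×L by X1×X2×X3×X4×X5×X6):
  Θ: [ 1  2  1  0 -1  0]
  I: [ 1  0  0 -1  0 -1]
  M: [ 1  1  0 -1  0  0]
  L: [ 1  1  1  0 -1 -1]
Echelon form has 3 nonzero rows (pivots: X1,X2,X3)
6 vars − rank 3 = 3 Π groups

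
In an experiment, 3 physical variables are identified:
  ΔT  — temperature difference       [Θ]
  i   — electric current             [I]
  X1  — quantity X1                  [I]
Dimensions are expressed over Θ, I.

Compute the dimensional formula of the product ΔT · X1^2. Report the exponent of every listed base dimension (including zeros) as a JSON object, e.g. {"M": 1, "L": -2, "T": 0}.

{"Θ": 1, "I": 2}

Exponent matrix [Θ,I] × [ΔT,i,X1]:
  Θ: [ 1  0  0]
  I: [ 0  1  1]
  [Θ]: (1)·1+(2)·0 = 1
  [I]: (1)·0+(2)·1 = 2
⇒ Θ I^2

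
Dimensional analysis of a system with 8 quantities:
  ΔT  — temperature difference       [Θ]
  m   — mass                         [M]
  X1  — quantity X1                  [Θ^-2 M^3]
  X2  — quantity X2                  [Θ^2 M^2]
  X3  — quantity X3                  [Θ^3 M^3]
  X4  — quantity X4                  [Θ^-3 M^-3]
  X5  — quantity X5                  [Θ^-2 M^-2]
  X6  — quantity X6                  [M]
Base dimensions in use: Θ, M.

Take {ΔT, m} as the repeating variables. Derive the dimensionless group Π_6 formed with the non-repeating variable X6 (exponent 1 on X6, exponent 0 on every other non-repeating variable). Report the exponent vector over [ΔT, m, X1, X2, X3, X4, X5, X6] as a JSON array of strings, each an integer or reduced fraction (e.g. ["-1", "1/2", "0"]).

["0", "-1", "0", "0", "0", "0", "0", "1"]

Write exponents as rows Θ,M / cols ΔT,m,X1,X2,X3,X4,X5,X6:
  Θ: [ 1  0 -2  2  3 -3 -2  0]
  M: [ 0  1  3  2  3 -3 -2  1]
RREF → pivots at {ΔT,m} ⇒ r = 2
Pivot set = {ΔT,m}, free = {X1,X2,X3,X4,X5,X6}
RREF:
  r0: [   1    0   -2    2    3   -3   -2    0]
  r1: [   0    1    3    2    3   -3   -2    1]
Fix exponent of X6 at 1, X1 at 0, X2 at 0, X3 at 0, X4 at 0, X5 at 0; solve each RREF row for its pivot's exponent:
  r0: exp(ΔT) + (0)·1 = 0 ⇒ exp(ΔT) = 0
  r1: exp(m) + (1)·1 = 0 ⇒ exp(m) = -1
Π_6 = m^-1 · X6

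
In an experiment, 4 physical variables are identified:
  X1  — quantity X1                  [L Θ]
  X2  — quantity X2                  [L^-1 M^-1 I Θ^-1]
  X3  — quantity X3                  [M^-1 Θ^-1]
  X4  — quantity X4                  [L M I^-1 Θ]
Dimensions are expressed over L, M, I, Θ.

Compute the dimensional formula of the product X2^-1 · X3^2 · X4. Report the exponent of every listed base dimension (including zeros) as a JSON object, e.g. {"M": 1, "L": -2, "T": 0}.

{"L": 2, "M": 0, "I": -2, "Θ": 0}

Write exponents as rows L,M,I,Θ / cols X1,X2,X3,X4:
  L: [ 1 -1  0  1]
  M: [ 0 -1 -1  1]
  I: [ 0  1  0 -1]
  Θ: [ 1 -1 -1  1]
  [L]: (-1)·-1+(2)·0+(1)·1 = 2
  [M]: (-1)·-1+(2)·-1+(1)·1 = 0
  [I]: (-1)·1+(2)·0+(1)·-1 = -2
  [Θ]: (-1)·-1+(2)·-1+(1)·1 = 0
⇒ L^2 I^-2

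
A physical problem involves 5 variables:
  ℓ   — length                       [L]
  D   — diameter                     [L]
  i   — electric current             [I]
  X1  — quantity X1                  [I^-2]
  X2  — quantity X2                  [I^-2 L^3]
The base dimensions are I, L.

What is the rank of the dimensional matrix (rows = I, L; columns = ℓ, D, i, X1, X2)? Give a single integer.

Dimensional matrix (I×L by ℓ×D×i×X1×X2):
  I: [ 0  0  1 -2 -2]
  L: [ 1  1  0  0  3]
Echelon form has 2 nonzero rows (pivots: ℓ,i)

2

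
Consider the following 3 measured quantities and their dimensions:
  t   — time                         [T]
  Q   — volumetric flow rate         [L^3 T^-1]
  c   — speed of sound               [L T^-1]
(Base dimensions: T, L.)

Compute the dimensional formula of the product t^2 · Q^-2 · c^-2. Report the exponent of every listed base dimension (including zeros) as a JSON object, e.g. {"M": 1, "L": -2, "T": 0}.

Dimensional matrix (T×L by t×Q×c):
  T: [ 1 -1 -1]
  L: [ 0  3  1]
  [T]: (2)·1+(-2)·-1+(-2)·-1 = 6
  [L]: (2)·0+(-2)·3+(-2)·1 = -8
⇒ T^6 L^-8

{"T": 6, "L": -8}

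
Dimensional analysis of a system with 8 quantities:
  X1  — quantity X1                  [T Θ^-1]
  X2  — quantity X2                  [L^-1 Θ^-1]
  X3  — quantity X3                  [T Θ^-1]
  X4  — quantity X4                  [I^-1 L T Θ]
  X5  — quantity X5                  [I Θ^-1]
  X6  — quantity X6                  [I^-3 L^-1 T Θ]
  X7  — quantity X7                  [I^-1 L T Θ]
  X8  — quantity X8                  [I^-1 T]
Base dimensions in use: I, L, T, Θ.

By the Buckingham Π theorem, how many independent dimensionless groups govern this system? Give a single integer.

5

Dimensional matrix (I×L×T×Θ by X1×X2×X3×X4×X5×X6×X7×X8):
  I: [ 0  0  0 -1  1 -3 -1 -1]
  L: [ 0 -1  0  1  0 -1  1  0]
  T: [ 1  0  1  1  0  1  1  1]
  Θ: [-1 -1 -1  1 -1  1  1  0]
RREF → pivots at {X1,X2,X4} ⇒ r = 3
8 vars − rank 3 = 5 Π groups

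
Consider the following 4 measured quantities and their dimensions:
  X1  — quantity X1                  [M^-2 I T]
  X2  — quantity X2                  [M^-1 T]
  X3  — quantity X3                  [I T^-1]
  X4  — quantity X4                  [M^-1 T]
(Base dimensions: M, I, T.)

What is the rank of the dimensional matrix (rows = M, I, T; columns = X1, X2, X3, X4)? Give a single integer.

2

Write exponents as rows M,I,T / cols X1,X2,X3,X4:
  M: [-2 -1  0 -1]
  I: [ 1  0  1  0]
  T: [ 1  1 -1  1]
Row reduction gives pivot columns X1,X2; rank = 2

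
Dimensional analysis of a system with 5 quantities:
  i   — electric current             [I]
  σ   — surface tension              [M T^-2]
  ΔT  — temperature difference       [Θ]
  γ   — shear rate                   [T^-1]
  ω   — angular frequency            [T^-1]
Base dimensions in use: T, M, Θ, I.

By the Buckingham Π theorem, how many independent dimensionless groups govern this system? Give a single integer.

1

Exponent matrix [T,M,Θ,I] × [i,σ,ΔT,γ,ω]:
  T: [ 0 -2  0 -1 -1]
  M: [ 0  1  0  0  0]
  Θ: [ 0  0  1  0  0]
  I: [ 1  0  0  0  0]
Row reduction gives pivot columns i,σ,ΔT,γ; rank = 4
5 vars − rank 4 = 1 Π group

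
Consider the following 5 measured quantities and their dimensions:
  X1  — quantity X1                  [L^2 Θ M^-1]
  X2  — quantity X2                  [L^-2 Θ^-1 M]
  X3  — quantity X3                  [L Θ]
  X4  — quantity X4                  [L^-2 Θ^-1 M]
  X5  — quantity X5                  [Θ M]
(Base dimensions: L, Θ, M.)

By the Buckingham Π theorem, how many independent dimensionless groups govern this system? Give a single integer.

3

Dimensional matrix (L×Θ×M by X1×X2×X3×X4×X5):
  L: [ 2 -2  1 -2  0]
  Θ: [ 1 -1  1 -1  1]
  M: [-1  1  0  1  1]
RREF → pivots at {X1,X3} ⇒ r = 2
5 vars − rank 2 = 3 Π groups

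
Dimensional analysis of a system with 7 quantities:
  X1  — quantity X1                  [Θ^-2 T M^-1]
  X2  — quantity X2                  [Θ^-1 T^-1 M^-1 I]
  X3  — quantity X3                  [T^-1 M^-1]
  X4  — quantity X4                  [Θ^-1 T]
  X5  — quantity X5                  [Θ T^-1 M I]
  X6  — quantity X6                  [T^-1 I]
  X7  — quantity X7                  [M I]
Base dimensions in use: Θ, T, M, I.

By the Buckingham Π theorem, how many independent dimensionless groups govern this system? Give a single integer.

4

Write exponents as rows Θ,T,M,I / cols X1,X2,X3,X4,X5,X6,X7:
  Θ: [-2 -1  0 -1  1  0  0]
  T: [ 1 -1 -1  1 -1 -1  0]
  M: [-1 -1 -1  0  1  0  1]
  I: [ 0  1  0  0  1  1  1]
RREF → pivots at {X1,X2,X3} ⇒ r = 3
n=7, r=3 ⇒ 4 dimensionless groups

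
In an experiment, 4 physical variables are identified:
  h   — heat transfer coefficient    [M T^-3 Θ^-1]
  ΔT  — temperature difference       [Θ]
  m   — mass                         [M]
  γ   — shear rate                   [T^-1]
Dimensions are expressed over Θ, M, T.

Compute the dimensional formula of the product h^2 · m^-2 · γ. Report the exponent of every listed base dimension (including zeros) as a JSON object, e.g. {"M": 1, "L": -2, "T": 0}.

{"Θ": -2, "M": 0, "T": -7}

Exponent matrix [Θ,M,T] × [h,ΔT,m,γ]:
  Θ: [-1  1  0  0]
  M: [ 1  0  1  0]
  T: [-3  0  0 -1]
  [Θ]: (2)·-1+(-2)·0+(1)·0 = -2
  [M]: (2)·1+(-2)·1+(1)·0 = 0
  [T]: (2)·-3+(-2)·0+(1)·-1 = -7
⇒ Θ^-2 T^-7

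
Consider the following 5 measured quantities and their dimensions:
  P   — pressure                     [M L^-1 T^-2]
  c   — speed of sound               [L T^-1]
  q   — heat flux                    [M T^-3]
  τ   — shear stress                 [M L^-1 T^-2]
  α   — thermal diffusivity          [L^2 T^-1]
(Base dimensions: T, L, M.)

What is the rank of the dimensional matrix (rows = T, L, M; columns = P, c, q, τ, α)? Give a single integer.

Exponent matrix [T,L,M] × [P,c,q,τ,α]:
  T: [-2 -1 -3 -2 -1]
  L: [-1  1  0 -1  2]
  M: [ 1  0  1  1  0]
Row reduction gives pivot columns P,c,α; rank = 3

3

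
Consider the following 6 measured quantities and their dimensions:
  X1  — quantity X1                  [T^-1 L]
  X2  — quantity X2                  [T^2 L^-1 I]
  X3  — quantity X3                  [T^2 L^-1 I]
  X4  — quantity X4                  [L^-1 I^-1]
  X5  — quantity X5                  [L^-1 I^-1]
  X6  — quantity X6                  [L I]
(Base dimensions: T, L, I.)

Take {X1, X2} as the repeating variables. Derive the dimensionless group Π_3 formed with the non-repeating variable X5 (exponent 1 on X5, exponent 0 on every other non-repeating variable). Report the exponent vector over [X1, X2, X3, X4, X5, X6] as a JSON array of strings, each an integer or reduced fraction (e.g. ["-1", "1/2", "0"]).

["2", "1", "0", "0", "1", "0"]

Write exponents as rows T,L,I / cols X1,X2,X3,X4,X5,X6:
  T: [-1  2  2  0  0  0]
  L: [ 1 -1 -1 -1 -1  1]
  I: [ 0  1  1 -1 -1  1]
Row reduction gives pivot columns X1,X2; rank = 2
Repeat: X1,X2; free: X3,X4,X5,X6
RREF:
  r0: [   1    0    0   -2   -2    2]
  r1: [   0    1    1   -1   -1    1]
  r2: [   0    0    0    0    0    0]
Fix exponent of X5 at 1, X3 at 0, X4 at 0, X6 at 0; solve each RREF row for its pivot's exponent:
  r0: exp(X1) + (-2)·1 = 0 ⇒ exp(X1) = 2
  r1: exp(X2) + (-1)·1 = 0 ⇒ exp(X2) = 1
Π_3 = X1^2 · X2 · X5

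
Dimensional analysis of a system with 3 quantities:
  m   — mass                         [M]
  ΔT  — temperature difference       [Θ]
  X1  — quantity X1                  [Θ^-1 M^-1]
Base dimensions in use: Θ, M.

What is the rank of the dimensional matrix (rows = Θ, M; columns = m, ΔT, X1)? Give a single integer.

Write exponents as rows Θ,M / cols m,ΔT,X1:
  Θ: [ 0  1 -1]
  M: [ 1  0 -1]
Echelon form has 2 nonzero rows (pivots: m,ΔT)

2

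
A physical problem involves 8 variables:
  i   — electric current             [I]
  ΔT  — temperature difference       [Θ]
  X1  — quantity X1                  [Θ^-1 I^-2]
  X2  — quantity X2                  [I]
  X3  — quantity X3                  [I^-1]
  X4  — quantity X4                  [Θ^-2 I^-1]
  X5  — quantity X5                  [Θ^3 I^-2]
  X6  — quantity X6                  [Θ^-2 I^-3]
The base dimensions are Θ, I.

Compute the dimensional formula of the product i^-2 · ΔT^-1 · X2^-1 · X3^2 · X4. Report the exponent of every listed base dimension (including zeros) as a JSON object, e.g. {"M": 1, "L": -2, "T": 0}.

{"Θ": -3, "I": -6}

Exponent matrix [Θ,I] × [i,ΔT,X1,X2,X3,X4,X5,X6]:
  Θ: [ 0  1 -1  0  0 -2  3 -2]
  I: [ 1  0 -2  1 -1 -1 -2 -3]
  [Θ]: (-2)·0+(-1)·1+(-1)·0+(2)·0+(1)·-2 = -3
  [I]: (-2)·1+(-1)·0+(-1)·1+(2)·-1+(1)·-1 = -6
⇒ Θ^-3 I^-6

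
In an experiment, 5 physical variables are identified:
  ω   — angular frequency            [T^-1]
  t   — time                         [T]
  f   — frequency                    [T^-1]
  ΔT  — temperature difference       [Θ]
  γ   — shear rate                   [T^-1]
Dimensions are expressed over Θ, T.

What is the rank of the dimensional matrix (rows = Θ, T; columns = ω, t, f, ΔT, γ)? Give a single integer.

2

Write exponents as rows Θ,T / cols ω,t,f,ΔT,γ:
  Θ: [ 0  0  0  1  0]
  T: [-1  1 -1  0 -1]
RREF → pivots at {ω,ΔT} ⇒ r = 2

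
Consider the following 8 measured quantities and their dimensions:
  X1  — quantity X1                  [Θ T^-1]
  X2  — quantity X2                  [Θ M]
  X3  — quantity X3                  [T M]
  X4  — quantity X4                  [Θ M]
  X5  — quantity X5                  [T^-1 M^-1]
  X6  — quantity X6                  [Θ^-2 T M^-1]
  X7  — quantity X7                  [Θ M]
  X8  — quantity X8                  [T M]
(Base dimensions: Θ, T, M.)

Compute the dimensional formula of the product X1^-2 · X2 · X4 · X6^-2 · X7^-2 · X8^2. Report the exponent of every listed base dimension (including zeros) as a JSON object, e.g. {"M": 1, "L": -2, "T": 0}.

{"Θ": 2, "T": 2, "M": 4}

Write exponents as rows Θ,T,M / cols X1,X2,X3,X4,X5,X6,X7,X8:
  Θ: [ 1  1  0  1  0 -2  1  0]
  T: [-1  0  1  0 -1  1  0  1]
  M: [ 0  1  1  1 -1 -1  1  1]
  [Θ]: (-2)·1+(1)·1+(1)·1+(-2)·-2+(-2)·1+(2)·0 = 2
  [T]: (-2)·-1+(1)·0+(1)·0+(-2)·1+(-2)·0+(2)·1 = 2
  [M]: (-2)·0+(1)·1+(1)·1+(-2)·-1+(-2)·1+(2)·1 = 4
⇒ Θ^2 T^2 M^4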